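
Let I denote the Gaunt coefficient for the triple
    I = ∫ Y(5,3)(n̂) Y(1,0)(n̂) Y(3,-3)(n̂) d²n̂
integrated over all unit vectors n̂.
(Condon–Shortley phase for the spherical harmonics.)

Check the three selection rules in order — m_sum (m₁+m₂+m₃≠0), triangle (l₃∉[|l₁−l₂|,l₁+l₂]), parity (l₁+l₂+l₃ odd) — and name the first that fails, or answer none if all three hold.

triangle

Σmᵢ = 0  ✓
l₃∈[|l₁−l₂|,l₁+l₂]=[4,6], have l₃=3  ✗
Σlᵢ = 9 ⇒ odd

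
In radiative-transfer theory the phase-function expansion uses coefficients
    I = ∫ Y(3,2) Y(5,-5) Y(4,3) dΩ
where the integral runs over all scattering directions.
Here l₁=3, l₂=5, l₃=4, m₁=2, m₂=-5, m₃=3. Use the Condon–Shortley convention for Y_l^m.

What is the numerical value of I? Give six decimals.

-0.212007

Rules hold: Σm=0, L=12 even, 2≤4≤8.
N = 7·11·9 = 693
Δ = 4!·2!·6!/13! = 1/180180
Racah Σ t=1..3: t=1:−1/576 t=2:+1/144 t=3:−1/576 = 1/288
⇒ 3j(3 5 4; 0 0 0)² = 20/1001, sgn +1
Racah Σ t=0..0: t=0:+1/17280 = 1/17280
⇒ 3j(3 5 4; 2 -5 3)² = 35/858, sgn -1
4πI² = N·(3j₀)²·(3jₘ)² = 1050/1859
I = -1·√(0.56482/4π) = -0.21200691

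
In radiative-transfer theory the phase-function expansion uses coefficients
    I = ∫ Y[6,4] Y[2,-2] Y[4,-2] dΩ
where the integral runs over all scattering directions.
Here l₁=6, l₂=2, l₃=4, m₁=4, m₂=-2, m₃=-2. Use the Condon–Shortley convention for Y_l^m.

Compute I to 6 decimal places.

0.230476

Checks pass: Σm=0; 12 even; l₃=4∈[4,8].
(2·6+1)(2·2+1)(2·4+1) = 585
Δ: 4! 8! 0! / 13! → 1/6435
sum: t=2:+1/2304 = 1/2304
3j²(6 2 4; 0 0 0) = Δ·Π!·Σ² = 5/143  (sign +1)
sum: t=0:+1/34560 = 1/34560
3j²(6 2 4; 4 -2 -2) = Δ·Π!·Σ² = 14/429  (sign +1)
combine: 4πI² = 585·5/143·14/429 = 1050/1573
take √, sign +1: I = 0.23047581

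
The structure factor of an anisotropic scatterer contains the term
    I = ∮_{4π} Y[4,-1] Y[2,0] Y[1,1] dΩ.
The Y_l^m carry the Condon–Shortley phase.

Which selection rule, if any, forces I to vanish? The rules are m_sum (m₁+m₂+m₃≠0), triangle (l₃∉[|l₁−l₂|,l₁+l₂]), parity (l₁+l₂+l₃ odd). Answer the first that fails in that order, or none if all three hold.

triangle

Σmᵢ = 0  ✓
l₃∈[|l₁−l₂|,l₁+l₂]=[2,6], have l₃=1  ✗
Σlᵢ = 7 ⇒ odd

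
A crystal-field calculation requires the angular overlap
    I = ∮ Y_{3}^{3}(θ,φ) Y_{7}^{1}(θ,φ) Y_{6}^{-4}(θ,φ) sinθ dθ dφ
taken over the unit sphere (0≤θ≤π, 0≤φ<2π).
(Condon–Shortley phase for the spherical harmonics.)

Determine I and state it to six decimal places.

m-sum 0 ✓  L=16 even ✓  4≤6≤10 ✓
Π(2lᵢ+1) = 7×15×13 = 1365
triangle coeff Δ(3,7,6) = 1/2042040
Σ_t [1,3]: t=1:−1/207360 t=2:+1/57600 t=3:−1/207360 = 1/129600
(3j)²=168/12155 [(3 7 6; 0 0 0)], sign=+1
Σ_t [0,0]: t=0:+1/3870720 = 1/3870720
(3j)²=675/136136 [(3 7 6; 3 1 -4)], sign=+1
⇒ 4πI² = 42525/454597
I = (+1)√(42525/454597/(4π)) = 0.08627877

0.086279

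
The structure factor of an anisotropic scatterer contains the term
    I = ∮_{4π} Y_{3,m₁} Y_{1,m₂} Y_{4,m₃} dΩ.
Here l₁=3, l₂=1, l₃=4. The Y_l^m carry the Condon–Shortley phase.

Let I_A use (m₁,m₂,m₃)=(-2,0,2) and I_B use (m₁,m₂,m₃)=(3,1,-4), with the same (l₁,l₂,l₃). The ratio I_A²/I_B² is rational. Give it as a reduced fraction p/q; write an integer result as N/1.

3/7

Same 3,1,4: normalisation and zero-m 3j drop out of the ratio.
A: Δ: 0! 6! 2! / 9! → 1/252; sum: t=0:+1/120 = 1/120; 3j²(3 1 4; -2 0 2) = Δ·Π!·Σ² = 1/21  (sign +1)
B: Δ: 0! 6! 2! / 9! → 1/252; sum: t=0:+1/1440 = 1/1440; 3j²(3 1 4; 3 1 -4) = Δ·Π!·Σ² = 1/9  (sign +1)
I_A²/I_B² = (1/21)/(1/9) = 3/7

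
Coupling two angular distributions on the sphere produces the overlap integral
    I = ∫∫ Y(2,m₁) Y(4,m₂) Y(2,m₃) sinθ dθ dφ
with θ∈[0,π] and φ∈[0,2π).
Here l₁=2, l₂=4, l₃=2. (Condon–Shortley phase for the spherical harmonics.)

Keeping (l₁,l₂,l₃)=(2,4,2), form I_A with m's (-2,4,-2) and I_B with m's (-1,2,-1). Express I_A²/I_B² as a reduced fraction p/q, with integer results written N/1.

7/4

l's match ⇒ only the (l;m) 3-j factors differ between A and B.
A: triangle coeff Δ(2,4,2) = 1/630; Σ_t [4,4]: t=4:+1/576 = 1/576; (3j)²=1/9 [(2 4 2; -2 4 -2)], sign=+1
B: triangle coeff Δ(2,4,2) = 1/630; Σ_t [3,3]: t=3:−1/36 = -1/36; (3j)²=4/63 [(2 4 2; -1 2 -1)], sign=+1
I_A²/I_B² = (1/9)/(4/63) = 7/4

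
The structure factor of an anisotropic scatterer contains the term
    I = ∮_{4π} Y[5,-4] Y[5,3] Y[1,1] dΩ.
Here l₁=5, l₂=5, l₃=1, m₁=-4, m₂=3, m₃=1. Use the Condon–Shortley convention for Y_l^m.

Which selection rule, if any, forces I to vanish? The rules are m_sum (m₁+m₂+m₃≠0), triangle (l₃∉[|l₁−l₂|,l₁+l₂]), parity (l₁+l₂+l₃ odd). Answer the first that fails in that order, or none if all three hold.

parity

azimuthal sum: -4 + 3 + 1 = 0  ✓
0 ≤ 1 ≤ 10 (triangle on l)  ✓
L = 5 + 5 + 1 = 11 (odd)  ✗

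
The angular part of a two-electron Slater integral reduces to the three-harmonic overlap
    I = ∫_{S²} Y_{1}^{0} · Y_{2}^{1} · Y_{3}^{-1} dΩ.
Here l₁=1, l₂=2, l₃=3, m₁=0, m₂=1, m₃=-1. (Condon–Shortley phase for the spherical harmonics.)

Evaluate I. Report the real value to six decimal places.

-0.233597

Rules hold: Σm=0, L=6 even, 1≤3≤3.
N = 3·5·7 = 105
Δ = 0!·2!·4!/7! = 1/105
Racah Σ t=0..0: t=0:+1/4 = 1/4
⇒ 3j(1 2 3; 0 0 0)² = 3/35, sgn -1
Racah Σ t=0..0: t=0:+1/6 = 1/6
⇒ 3j(1 2 3; 0 1 -1)² = 8/105, sgn +1
4πI² = N·(3j₀)²·(3jₘ)² = 24/35
I = -1·√(0.685714/4π) = -0.23359668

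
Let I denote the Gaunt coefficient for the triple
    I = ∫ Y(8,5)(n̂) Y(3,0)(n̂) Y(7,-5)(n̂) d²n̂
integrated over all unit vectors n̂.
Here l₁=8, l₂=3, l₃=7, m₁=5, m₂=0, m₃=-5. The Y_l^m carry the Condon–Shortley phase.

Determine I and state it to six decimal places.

Rules hold: Σm=0, L=18 even, 5≤7≤11.
N = 17·7·15 = 1785
Δ = 4!·12!·2!/19! = 1/5290740
Racah Σ t=1..3: t=1:−1/7257600 t=2:+1/2073600 t=3:−1/7257600 = 1/4838400
⇒ 3j(8 3 7; 0 0 0)² = 252/20995, sgn -1
Racah Σ t=1..3: t=1:−1/87091200 t=2:+1/159667200 t=3:−1/5748019200 = -31/5748019200
⇒ 3j(8 3 7; 5 0 -5)² = 961/135660, sgn -1
4πI² = N·(3j₀)²·(3jₘ)² = 60543/398905
I = +1·√(0.151773/4π) = 0.10989863

0.109899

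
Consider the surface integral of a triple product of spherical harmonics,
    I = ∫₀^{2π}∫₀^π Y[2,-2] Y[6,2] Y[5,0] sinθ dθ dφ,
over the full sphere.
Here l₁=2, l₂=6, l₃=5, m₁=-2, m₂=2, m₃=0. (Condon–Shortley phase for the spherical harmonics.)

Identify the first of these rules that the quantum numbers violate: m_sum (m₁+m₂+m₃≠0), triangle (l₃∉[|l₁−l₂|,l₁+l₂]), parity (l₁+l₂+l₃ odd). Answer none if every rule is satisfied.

m₁+m₂+m₃ = -2 + 2 + 0 = 0  ✓
triangle: |2−6|=4 ≤ l₃=5 ≤ 2+6=8  ✓
parity: l₁+l₂+l₃ = 13 is odd  ✗

parity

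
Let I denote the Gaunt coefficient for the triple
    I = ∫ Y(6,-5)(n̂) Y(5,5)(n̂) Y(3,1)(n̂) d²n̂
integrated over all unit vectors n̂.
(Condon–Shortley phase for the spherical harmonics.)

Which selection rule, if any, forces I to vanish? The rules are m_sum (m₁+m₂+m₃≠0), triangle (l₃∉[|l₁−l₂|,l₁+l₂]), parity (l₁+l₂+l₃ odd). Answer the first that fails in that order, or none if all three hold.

azimuthal sum: -5 + 5 + 1 = 1  ✗
1 ≤ 3 ≤ 11 (triangle on l)
L = 6 + 5 + 3 = 14 (even)

m_sum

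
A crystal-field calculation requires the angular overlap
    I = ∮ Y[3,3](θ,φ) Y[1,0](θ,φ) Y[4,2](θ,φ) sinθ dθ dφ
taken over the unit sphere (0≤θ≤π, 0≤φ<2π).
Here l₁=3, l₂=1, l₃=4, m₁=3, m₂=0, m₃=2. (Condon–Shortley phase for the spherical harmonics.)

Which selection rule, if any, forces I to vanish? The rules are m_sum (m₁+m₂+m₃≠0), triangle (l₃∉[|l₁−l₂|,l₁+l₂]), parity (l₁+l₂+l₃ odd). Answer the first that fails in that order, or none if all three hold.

m_sum

m₁+m₂+m₃ = 3 + 0 + 2 = 5  ✗
triangle: |3−1|=2 ≤ l₃=4 ≤ 3+1=4
parity: l₁+l₂+l₃ = 8 is even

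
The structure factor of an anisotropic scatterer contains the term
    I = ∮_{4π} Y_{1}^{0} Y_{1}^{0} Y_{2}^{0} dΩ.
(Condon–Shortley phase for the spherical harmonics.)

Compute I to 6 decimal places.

Checks pass: Σm=0; 4 even; l₃=2∈[0,2].
(2·1+1)(2·1+1)(2·2+1) = 45
Δ: 0! 2! 2! / 5! → 1/30
sum: t=0:+1/1 = 1/1
3j²(1 1 2; 0 0 0) = Δ·Π!·Σ² = 2/15  (sign +1)
(m-triple is (0,0,0) — same symbol as above.)
combine: 4πI² = 45·2/15·2/15 = 4/5
take √, sign +1: I = 0.25231325

0.252313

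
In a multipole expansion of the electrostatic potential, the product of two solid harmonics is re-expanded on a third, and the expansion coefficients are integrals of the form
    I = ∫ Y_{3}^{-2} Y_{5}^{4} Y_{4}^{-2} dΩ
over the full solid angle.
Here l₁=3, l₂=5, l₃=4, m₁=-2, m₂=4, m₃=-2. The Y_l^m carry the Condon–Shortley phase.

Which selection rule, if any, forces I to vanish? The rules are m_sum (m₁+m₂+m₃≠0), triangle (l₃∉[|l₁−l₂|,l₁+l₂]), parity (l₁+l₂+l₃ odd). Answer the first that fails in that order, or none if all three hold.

none

azimuthal sum: -2 + 4 − 2 = 0  ✓
2 ≤ 4 ≤ 8 (triangle on l)  ✓
L = 3 + 5 + 4 = 12 (even)  ✓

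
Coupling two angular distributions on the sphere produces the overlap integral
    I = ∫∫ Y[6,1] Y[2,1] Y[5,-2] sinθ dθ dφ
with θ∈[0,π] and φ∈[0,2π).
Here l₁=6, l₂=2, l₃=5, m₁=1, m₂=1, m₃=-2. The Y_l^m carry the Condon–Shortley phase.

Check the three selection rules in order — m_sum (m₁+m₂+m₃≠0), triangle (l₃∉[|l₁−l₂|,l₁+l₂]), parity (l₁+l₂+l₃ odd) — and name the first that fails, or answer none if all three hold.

parity

azimuthal sum: 1 + 1 − 2 = 0  ✓
4 ≤ 5 ≤ 8 (triangle on l)  ✓
L = 6 + 2 + 5 = 13 (odd)  ✗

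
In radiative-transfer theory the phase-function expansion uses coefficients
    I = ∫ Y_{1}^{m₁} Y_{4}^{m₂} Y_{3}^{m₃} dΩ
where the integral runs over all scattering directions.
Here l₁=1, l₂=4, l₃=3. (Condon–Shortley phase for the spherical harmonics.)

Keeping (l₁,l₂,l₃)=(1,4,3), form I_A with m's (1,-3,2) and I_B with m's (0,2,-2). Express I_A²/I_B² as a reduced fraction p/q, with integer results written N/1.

l's match ⇒ only the (l;m) 3-j factors differ between A and B.
A: triangle coeff Δ(1,4,3) = 1/252; Σ_t [0,0]: t=0:+1/240 = 1/240; (3j)²=1/12 [(1 4 3; 1 -3 2)], sign=-1
B: triangle coeff Δ(1,4,3) = 1/252; Σ_t [1,1]: t=1:−1/120 = -1/120; (3j)²=1/21 [(1 4 3; 0 2 -2)], sign=+1
I_A²/I_B² = (1/12)/(1/21) = 7/4

7/4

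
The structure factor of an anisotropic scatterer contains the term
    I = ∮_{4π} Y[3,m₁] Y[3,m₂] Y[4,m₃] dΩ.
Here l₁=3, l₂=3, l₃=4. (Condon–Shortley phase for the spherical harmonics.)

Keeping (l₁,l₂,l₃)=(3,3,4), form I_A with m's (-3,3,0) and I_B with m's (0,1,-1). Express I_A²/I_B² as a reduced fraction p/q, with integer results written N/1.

3/5

Shared (l₁,l₂,l₃)=(3,3,4): N and (l;000)² cancel in I_A²/I_B².
A: Δ = 2!·4!·4!/11! = 1/34650; Racah Σ t=2..2: t=2:+1/1152 = 1/1152; ⇒ 3j(3 3 4; -3 3 0)² = 1/154, sgn +1
B: Δ = 2!·4!·4!/11! = 1/34650; Racah Σ t=0..2: t=0:+1/288 t=1:−1/24 t=2:+1/48 = -5/288; ⇒ 3j(3 3 4; 0 1 -1)² = 5/462, sgn +1
I_A²/I_B² = (1/154)/(5/462) = 3/5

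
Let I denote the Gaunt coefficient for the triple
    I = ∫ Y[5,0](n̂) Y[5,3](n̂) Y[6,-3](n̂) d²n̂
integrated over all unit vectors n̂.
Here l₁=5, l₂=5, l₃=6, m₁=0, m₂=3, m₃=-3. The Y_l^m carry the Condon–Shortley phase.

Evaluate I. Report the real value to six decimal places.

0.132857

Checks pass: Σm=0; 16 even; l₃=6∈[0,10].
(2·5+1)(2·5+1)(2·6+1) = 1573
Δ: 4! 6! 6! / 17! → 1/28588560
sum: t=0:+1/345600 t=1:−1/13824 t=2:+1/5184 t=3:−1/13824 t=4:+1/345600 = 7/129600
3j²(5 5 6; 0 0 0) = Δ·Π!·Σ² = 80/7293  (sign +1)
sum: t=2:+1/103680 t=3:−1/34560 t=4:+1/138240 = -1/82944
3j²(5 5 6; 0 3 -3) = Δ·Π!·Σ² = 125/9724  (sign +1)
combine: 4πI² = 1573·80/7293·125/9724 = 2500/11271
take √, sign +1: I = 0.13285682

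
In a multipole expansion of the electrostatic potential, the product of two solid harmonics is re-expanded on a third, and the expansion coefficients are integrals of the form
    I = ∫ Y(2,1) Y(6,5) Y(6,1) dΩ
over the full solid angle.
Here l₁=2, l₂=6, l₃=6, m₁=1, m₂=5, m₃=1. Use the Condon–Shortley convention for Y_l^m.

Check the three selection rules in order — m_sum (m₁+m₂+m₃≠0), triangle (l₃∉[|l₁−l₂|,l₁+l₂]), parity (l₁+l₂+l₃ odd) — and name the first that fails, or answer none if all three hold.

m_sum

azimuthal sum: 1 + 5 + 1 = 7  ✗
4 ≤ 6 ≤ 8 (triangle on l)
L = 2 + 6 + 6 = 14 (even)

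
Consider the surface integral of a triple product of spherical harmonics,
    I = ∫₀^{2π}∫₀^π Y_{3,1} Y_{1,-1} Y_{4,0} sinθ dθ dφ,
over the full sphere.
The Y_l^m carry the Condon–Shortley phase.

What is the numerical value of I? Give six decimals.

Rules hold: Σm=0, L=8 even, 2≤4≤4.
N = 7·3·9 = 189
Δ = 0!·6!·2!/9! = 1/252
Racah Σ t=0..0: t=0:+1/36 = 1/36
⇒ 3j(3 1 4; 0 0 0)² = 4/63, sgn +1
Racah Σ t=0..0: t=0:+1/96 = 1/96
⇒ 3j(3 1 4; 1 -1 0)² = 1/42, sgn +1
4πI² = N·(3j₀)²·(3jₘ)² = 2/7
I = +1·√(0.285714/4π) = 0.15078601

0.150786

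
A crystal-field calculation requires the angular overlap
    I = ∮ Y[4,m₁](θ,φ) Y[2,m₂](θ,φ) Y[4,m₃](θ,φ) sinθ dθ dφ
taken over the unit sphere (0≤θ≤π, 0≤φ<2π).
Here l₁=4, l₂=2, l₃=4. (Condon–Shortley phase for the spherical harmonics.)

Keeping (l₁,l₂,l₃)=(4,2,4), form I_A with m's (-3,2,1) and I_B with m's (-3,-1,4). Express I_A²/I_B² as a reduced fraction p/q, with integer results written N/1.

Same 4,2,4: normalisation and zero-m 3j drop out of the ratio.
A: Δ: 2! 6! 2! / 11! → 1/13860; sum: t=2:+1/480 = 1/480; 3j²(4 2 4; -3 2 1) = Δ·Π!·Σ² = 3/110  (sign -1)
B: Δ: 2! 6! 2! / 11! → 1/13860; sum: t=1:−1/1440 = -1/1440; 3j²(4 2 4; -3 -1 4) = Δ·Π!·Σ² = 7/165  (sign -1)
I_A²/I_B² = (3/110)/(7/165) = 9/14

9/14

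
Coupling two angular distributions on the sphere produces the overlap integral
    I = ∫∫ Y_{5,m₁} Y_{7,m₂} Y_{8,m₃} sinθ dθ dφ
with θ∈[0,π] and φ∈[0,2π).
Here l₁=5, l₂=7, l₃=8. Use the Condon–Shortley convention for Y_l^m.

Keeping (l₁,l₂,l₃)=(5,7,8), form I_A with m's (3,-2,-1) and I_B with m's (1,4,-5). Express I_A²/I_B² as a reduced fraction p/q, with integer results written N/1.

Same 5,7,8: normalisation and zero-m 3j drop out of the ratio.
A: Δ: 4! 6! 10! / 21! → 1/814773960; sum: t=0:+1/16588800 t=1:−1/12441600 t=2:+1/87091200 = -1/116121600; 3j²(5 7 8; 3 -2 -1) = Δ·Π!·Σ² = 27/46189  (sign +1)
B: Δ: 4! 6! 10! / 21! → 1/814773960; sum: t=1:−1/783820800 t=2:+1/69672960 t=3:−1/58060800 t=4:+1/522547200 = -1/447897600; 3j²(5 7 8; 1 4 -5) = Δ·Π!·Σ² = 11/11628  (sign +1)
I_A²/I_B² = (27/46189)/(11/11628) = 972/1573

972/1573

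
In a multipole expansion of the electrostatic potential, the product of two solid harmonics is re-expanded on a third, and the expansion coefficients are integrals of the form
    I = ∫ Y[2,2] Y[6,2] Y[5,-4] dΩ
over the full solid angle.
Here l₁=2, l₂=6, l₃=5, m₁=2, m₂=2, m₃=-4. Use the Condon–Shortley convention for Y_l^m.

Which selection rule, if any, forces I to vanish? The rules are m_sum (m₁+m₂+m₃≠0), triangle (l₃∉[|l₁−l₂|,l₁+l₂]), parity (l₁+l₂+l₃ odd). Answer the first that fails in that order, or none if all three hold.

parity

azimuthal sum: 2 + 2 − 4 = 0  ✓
4 ≤ 5 ≤ 8 (triangle on l)  ✓
L = 2 + 6 + 5 = 13 (odd)  ✗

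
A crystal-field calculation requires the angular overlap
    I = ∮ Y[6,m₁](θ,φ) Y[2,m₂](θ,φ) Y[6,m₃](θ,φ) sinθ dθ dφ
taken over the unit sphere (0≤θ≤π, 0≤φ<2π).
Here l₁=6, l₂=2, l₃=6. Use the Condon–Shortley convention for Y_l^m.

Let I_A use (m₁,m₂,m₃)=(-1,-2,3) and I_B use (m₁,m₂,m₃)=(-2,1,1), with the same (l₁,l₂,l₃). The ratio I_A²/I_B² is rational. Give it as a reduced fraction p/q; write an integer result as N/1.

4/1

Same 6,2,6: normalisation and zero-m 3j drop out of the ratio.
A: Δ: 2! 10! 2! / 15! → 1/90090; sum: t=0:+1/120960 = 1/120960; 3j²(6 2 6; -1 -2 3) = Δ·Π!·Σ² = 24/1001  (sign -1)
B: Δ: 2! 10! 2! / 15! → 1/90090; sum: t=1:−1/60480 t=2:+1/34560 = 1/80640; 3j²(6 2 6; -2 1 1) = Δ·Π!·Σ² = 6/1001  (sign -1)
I_A²/I_B² = (24/1001)/(6/1001) = 4/1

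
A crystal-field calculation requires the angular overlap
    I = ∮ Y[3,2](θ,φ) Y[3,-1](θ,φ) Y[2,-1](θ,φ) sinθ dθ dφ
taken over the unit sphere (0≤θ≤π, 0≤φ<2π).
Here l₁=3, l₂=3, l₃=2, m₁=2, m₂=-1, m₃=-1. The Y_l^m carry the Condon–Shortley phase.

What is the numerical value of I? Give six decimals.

0.162868

Checks pass: Σm=0; 8 even; l₃=2∈[0,6].
(2·3+1)(2·3+1)(2·2+1) = 245
Δ: 4! 2! 2! / 9! → 1/3780
sum: t=1:−1/24 t=2:+1/4 t=3:−1/24 = 1/6
3j²(3 3 2; 0 0 0) = Δ·Π!·Σ² = 4/105  (sign +1)
sum: t=0:+1/48 t=1:−1/12 = -1/16
3j²(3 3 2; 2 -1 -1) = Δ·Π!·Σ² = 1/28  (sign +1)
combine: 4πI² = 245·4/105·1/28 = 1/3
take √, sign +1: I = 0.16286750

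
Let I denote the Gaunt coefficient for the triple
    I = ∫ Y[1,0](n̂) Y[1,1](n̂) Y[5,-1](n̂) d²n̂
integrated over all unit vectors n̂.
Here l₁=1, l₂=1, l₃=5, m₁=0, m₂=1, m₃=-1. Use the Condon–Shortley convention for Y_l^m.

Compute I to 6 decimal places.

l₃=5 ∉ [0,2] — triangle fails ⇒ I = 0

0.000000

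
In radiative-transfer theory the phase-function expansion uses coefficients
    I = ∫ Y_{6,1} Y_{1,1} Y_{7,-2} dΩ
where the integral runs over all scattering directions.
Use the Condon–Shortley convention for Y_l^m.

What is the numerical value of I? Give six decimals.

0.209937

m-sum 0 ✓  L=14 even ✓  5≤7≤7 ✓
Π(2lᵢ+1) = 13×3×15 = 585
triangle coeff Δ(6,1,7) = 1/1365
Σ_t [0,0]: t=0:+1/518400 = 1/518400
(3j)²=7/195 [(6 1 7; 0 0 0)], sign=-1
Σ_t [0,0]: t=0:+1/1209600 = 1/1209600
(3j)²=12/455 [(6 1 7; 1 1 -2)], sign=-1
⇒ 4πI² = 36/65
I = (+1)√(36/65/(4π)) = 0.20993732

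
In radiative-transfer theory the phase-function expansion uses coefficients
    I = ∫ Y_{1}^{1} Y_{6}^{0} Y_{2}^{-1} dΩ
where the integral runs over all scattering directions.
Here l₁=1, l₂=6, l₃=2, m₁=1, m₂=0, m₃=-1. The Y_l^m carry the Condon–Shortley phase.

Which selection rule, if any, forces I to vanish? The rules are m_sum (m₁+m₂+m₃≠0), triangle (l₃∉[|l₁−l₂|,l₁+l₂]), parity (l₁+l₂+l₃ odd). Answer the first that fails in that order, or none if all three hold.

azimuthal sum: 1 + 0 − 1 = 0  ✓
5 ≤ 2 ≤ 7 (triangle on l)  ✗
L = 1 + 6 + 2 = 9 (odd)

triangle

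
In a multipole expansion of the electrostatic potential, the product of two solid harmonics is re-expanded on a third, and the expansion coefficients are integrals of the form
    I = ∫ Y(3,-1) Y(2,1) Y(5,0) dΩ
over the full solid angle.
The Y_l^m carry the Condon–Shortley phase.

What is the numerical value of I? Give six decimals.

m-sum 0 ✓  L=10 even ✓  1≤5≤5 ✓
Π(2lᵢ+1) = 7×5×11 = 385
triangle coeff Δ(3,2,5) = 1/2310
Σ_t [0,0]: t=0:+1/144 = 1/144
(3j)²=10/231 [(3 2 5; 0 0 0)], sign=-1
Σ_t [0,0]: t=0:+1/288 = 1/288
(3j)²=5/231 [(3 2 5; -1 1 0)], sign=-1
⇒ 4πI² = 250/693
I = (+1)√(250/693/(4π)) = 0.16943318

0.169433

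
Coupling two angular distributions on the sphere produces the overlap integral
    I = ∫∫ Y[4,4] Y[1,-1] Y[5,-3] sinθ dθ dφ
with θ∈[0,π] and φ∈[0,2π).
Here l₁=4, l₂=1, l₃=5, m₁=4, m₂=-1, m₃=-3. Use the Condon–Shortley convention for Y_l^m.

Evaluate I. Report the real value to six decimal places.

m-sum 0 ✓  L=10 even ✓  3≤5≤5 ✓
Π(2lᵢ+1) = 9×3×11 = 297
triangle coeff Δ(4,1,5) = 1/495
Σ_t [0,0]: t=0:+1/576 = 1/576
(3j)²=5/99 [(4 1 5; 0 0 0)], sign=-1
Σ_t [0,0]: t=0:+1/80640 = 1/80640
(3j)²=1/495 [(4 1 5; 4 -1 -3)], sign=+1
⇒ 4πI² = 1/33
I = (-1)√(1/33/(4π)) = -0.04910640

-0.049106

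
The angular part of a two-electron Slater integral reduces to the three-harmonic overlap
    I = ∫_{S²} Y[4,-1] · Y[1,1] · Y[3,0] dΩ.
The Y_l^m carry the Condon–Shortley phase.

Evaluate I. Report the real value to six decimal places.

Rules hold: Σm=0, L=8 even, 3≤3≤5.
N = 9·3·7 = 189
Δ = 2!·6!·0!/9! = 1/252
Racah Σ t=1..1: t=1:−1/36 = -1/36
⇒ 3j(4 1 3; 0 0 0)² = 4/63, sgn +1
Racah Σ t=2..2: t=2:+1/72 = 1/72
⇒ 3j(4 1 3; -1 1 0)² = 5/126, sgn -1
4πI² = N·(3j₀)²·(3jₘ)² = 10/21
I = -1·√(0.47619/4π) = -0.19466390

-0.194664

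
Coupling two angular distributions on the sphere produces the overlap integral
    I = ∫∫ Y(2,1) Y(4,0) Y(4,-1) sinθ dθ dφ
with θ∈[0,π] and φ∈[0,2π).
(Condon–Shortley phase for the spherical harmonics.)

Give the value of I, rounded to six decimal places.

Checks pass: Σm=0; 10 even; l₃=4∈[2,6].
(2·2+1)(2·4+1)(2·4+1) = 405
Δ: 2! 2! 6! / 11! → 1/13860
sum: t=0:+1/192 t=1:−1/36 t=2:+1/192 = -5/288
3j²(2 4 4; 0 0 0) = Δ·Π!·Σ² = 20/693  (sign -1)
sum: t=0:+1/96 t=1:−1/72 = -1/288
3j²(2 4 4; 1 0 -1) = Δ·Π!·Σ² = 1/462  (sign +1)
combine: 4πI² = 405·20/693·1/462 = 150/5929
take √, sign -1: I = -0.04486937

-0.044869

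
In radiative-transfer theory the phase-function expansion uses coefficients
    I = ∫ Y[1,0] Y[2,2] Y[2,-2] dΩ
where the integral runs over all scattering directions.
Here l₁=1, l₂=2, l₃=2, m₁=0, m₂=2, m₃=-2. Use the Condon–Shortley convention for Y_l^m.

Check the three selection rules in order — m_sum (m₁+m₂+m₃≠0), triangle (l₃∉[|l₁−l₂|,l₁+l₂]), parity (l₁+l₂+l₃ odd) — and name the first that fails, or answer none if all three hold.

Σmᵢ = 0  ✓
l₃∈[|l₁−l₂|,l₁+l₂]=[1,3], have l₃=2  ✓
Σlᵢ = 5 ⇒ odd  ✗

parity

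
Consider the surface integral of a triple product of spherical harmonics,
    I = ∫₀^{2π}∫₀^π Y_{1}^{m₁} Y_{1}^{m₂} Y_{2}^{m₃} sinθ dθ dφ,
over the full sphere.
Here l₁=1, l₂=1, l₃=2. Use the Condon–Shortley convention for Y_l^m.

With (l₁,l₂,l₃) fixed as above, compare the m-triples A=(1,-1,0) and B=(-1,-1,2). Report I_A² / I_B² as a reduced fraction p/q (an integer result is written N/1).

1/6

l's match ⇒ only the (l;m) 3-j factors differ between A and B.
A: triangle coeff Δ(1,1,2) = 1/30; Σ_t [0,0]: t=0:+1/4 = 1/4; (3j)²=1/30 [(1 1 2; 1 -1 0)], sign=+1
B: triangle coeff Δ(1,1,2) = 1/30; Σ_t [0,0]: t=0:+1/4 = 1/4; (3j)²=1/5 [(1 1 2; -1 -1 2)], sign=+1
I_A²/I_B² = (1/30)/(1/5) = 1/6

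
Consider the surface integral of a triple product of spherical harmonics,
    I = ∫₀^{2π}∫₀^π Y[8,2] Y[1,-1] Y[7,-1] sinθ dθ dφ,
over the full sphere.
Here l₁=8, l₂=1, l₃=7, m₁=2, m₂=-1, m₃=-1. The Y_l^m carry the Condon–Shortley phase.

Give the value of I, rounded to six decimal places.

m-sum 0 ✓  L=16 even ✓  7≤7≤9 ✓
Π(2lᵢ+1) = 17×3×15 = 765
triangle coeff Δ(8,1,7) = 1/2040
Σ_t [1,1]: t=1:−1/25401600 = -1/25401600
(3j)²=8/255 [(8 1 7; 0 0 0)], sign=+1
Σ_t [0,0]: t=0:+1/58060800 = 1/58060800
(3j)²=3/136 [(8 1 7; 2 -1 -1)], sign=+1
⇒ 4πI² = 9/17
I = (+1)√(9/17/(4π)) = 0.20525411

0.205254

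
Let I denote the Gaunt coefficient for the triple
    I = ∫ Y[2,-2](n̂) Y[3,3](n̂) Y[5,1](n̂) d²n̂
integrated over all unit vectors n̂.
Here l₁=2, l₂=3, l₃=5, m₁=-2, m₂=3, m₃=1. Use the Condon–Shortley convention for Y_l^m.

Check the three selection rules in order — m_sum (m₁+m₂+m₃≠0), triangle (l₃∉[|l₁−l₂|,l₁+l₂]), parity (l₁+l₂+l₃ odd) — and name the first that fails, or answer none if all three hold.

m_sum

azimuthal sum: -2 + 3 + 1 = 2  ✗
1 ≤ 5 ≤ 5 (triangle on l)
L = 2 + 3 + 5 = 10 (even)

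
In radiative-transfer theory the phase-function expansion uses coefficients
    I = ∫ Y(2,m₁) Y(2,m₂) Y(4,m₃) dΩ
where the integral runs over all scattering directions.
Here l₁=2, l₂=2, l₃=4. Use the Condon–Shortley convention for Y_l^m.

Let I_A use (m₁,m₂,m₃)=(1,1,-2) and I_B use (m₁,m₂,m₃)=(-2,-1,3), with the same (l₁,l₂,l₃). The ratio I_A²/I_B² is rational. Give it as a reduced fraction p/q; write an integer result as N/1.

l's match ⇒ only the (l;m) 3-j factors differ between A and B.
A: triangle coeff Δ(2,2,4) = 1/630; Σ_t [0,0]: t=0:+1/36 = 1/36; (3j)²=4/63 [(2 2 4; 1 1 -2)], sign=+1
B: triangle coeff Δ(2,2,4) = 1/630; Σ_t [0,0]: t=0:+1/144 = 1/144; (3j)²=1/18 [(2 2 4; -2 -1 3)], sign=-1
I_A²/I_B² = (4/63)/(1/18) = 8/7

8/7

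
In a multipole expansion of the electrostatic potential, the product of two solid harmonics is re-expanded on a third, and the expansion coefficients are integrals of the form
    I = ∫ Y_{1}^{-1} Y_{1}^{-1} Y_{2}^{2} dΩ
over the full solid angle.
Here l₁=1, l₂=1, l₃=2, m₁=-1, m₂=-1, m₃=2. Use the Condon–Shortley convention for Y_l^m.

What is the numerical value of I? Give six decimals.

m-sum 0 ✓  L=4 even ✓  0≤2≤2 ✓
Π(2lᵢ+1) = 3×3×5 = 45
triangle coeff Δ(1,1,2) = 1/30
Σ_t [0,0]: t=0:+1/1 = 1/1
(3j)²=2/15 [(1 1 2; 0 0 0)], sign=+1
Σ_t [0,0]: t=0:+1/4 = 1/4
(3j)²=1/5 [(1 1 2; -1 -1 2)], sign=+1
⇒ 4πI² = 6/5
I = (+1)√(6/5/(4π)) = 0.30901936

0.309019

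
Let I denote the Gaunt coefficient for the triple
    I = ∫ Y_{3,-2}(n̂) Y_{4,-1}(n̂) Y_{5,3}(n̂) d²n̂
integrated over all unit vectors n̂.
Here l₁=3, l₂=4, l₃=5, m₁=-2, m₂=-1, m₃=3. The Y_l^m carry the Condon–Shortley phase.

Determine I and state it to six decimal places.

-0.035836

m-sum 0 ✓  L=12 even ✓  1≤5≤7 ✓
Π(2lᵢ+1) = 7×9×11 = 693
triangle coeff Δ(3,4,5) = 1/180180
Σ_t [0,2]: t=0:+1/576 t=1:−1/144 t=2:+1/576 = -1/288
(3j)²=20/1001 [(3 4 5; 0 0 0)], sign=+1
Σ_t [1,2]: t=1:−1/1152 t=2:+1/1440 = -1/5760
(3j)²=1/858 [(3 4 5; -2 -1 3)], sign=-1
⇒ 4πI² = 30/1859
I = (-1)√(30/1859/(4π)) = -0.03583571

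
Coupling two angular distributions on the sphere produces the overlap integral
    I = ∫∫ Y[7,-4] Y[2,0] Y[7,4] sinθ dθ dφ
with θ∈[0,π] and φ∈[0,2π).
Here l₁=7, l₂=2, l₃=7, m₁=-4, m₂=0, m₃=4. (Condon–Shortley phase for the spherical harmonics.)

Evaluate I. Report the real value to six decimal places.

Rules hold: Σm=0, L=16 even, 5≤7≤9.
N = 15·5·15 = 1125
Δ = 2!·12!·2!/17! = 1/185640
Racah Σ t=0..2: t=0:+1/2419200 t=1:−1/518400 t=2:+1/2419200 = -1/907200
⇒ 3j(7 2 7; 0 0 0)² = 56/3315, sgn +1
Racah Σ t=0..2: t=0:+1/159667200 t=1:−1/7257600 t=2:+1/8709120 = -1/59875200
⇒ 3j(7 2 7; -4 0 4)² = 8/23205, sgn +1
4πI² = N·(3j₀)²·(3jₘ)² = 320/48841
I = +1·√(0.00655187/4π) = 0.02283378

0.022834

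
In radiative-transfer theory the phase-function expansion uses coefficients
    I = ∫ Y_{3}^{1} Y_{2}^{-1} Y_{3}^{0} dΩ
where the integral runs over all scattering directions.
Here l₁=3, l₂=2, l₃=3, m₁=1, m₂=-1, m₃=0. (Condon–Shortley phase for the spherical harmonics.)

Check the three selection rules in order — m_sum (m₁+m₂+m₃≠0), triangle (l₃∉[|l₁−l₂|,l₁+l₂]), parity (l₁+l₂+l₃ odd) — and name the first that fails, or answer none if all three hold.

none

Σmᵢ = 0  ✓
l₃∈[|l₁−l₂|,l₁+l₂]=[1,5], have l₃=3  ✓
Σlᵢ = 8 ⇒ even  ✓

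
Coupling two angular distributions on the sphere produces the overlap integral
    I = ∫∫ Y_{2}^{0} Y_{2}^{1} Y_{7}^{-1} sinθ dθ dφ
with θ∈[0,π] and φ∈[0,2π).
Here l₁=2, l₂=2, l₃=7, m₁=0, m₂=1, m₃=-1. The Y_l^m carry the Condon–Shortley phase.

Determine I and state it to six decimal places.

l₃=7 ∉ [0,4] — triangle fails ⇒ I = 0

0.000000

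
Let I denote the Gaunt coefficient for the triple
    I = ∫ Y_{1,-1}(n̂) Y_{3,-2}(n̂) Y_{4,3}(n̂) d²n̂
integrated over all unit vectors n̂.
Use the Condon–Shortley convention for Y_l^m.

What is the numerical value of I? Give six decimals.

m-sum 0 ✓  L=8 even ✓  2≤4≤4 ✓
Π(2lᵢ+1) = 3×7×9 = 189
triangle coeff Δ(1,3,4) = 1/252
Σ_t [0,0]: t=0:+1/36 = 1/36
(3j)²=4/63 [(1 3 4; 0 0 0)], sign=+1
Σ_t [0,0]: t=0:+1/240 = 1/240
(3j)²=1/12 [(1 3 4; -1 -2 3)], sign=-1
⇒ 4πI² = 1/1
I = (-1)√(1/1/(4π)) = -0.28209479

-0.282095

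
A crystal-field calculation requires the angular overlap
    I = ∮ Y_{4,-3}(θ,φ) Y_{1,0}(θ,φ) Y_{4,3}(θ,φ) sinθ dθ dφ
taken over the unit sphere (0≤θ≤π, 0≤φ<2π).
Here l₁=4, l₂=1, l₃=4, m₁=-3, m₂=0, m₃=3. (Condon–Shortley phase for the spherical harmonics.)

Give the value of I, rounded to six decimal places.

0.000000

L=9 odd ⇒ parity kills the (l;000) factor ⇒ I = 0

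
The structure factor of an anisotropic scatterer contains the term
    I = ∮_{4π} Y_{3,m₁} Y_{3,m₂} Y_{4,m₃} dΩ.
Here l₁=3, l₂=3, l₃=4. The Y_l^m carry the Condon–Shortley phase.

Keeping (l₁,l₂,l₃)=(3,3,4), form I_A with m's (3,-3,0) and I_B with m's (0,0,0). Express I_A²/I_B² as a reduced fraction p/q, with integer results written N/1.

1/4

Same 3,3,4: normalisation and zero-m 3j drop out of the ratio.
A: Δ: 2! 4! 4! / 11! → 1/34650; sum: t=0:+1/1152 = 1/1152; 3j²(3 3 4; 3 -3 0) = Δ·Π!·Σ² = 1/154  (sign +1)
B: Δ: 2! 4! 4! / 11! → 1/34650; sum: t=0:+1/72 t=1:−1/16 t=2:+1/72 = -5/144; 3j²(3 3 4; 0 0 0) = Δ·Π!·Σ² = 2/77  (sign -1)
I_A²/I_B² = (1/154)/(2/77) = 1/4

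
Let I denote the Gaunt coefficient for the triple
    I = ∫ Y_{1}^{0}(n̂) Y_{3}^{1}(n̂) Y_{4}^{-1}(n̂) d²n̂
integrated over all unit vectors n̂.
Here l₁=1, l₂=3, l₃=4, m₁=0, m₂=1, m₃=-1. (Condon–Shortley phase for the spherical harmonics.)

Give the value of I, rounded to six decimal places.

-0.238414

Rules hold: Σm=0, L=8 even, 2≤4≤4.
N = 3·7·9 = 189
Δ = 0!·2!·6!/9! = 1/252
Racah Σ t=0..0: t=0:+1/36 = 1/36
⇒ 3j(1 3 4; 0 0 0)² = 4/63, sgn +1
Racah Σ t=0..0: t=0:+1/48 = 1/48
⇒ 3j(1 3 4; 0 1 -1)² = 5/84, sgn -1
4πI² = N·(3j₀)²·(3jₘ)² = 5/7
I = -1·√(0.714286/4π) = -0.23841361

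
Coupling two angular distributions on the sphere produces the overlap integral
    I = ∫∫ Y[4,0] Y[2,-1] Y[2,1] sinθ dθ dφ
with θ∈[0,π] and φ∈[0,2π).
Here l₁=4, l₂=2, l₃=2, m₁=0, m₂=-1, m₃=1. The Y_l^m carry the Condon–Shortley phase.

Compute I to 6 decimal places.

Checks pass: Σm=0; 8 even; l₃=2∈[2,6].
(2·4+1)(2·2+1)(2·2+1) = 225
Δ: 4! 4! 0! / 9! → 1/630
sum: t=2:+1/16 = 1/16
3j²(4 2 2; 0 0 0) = Δ·Π!·Σ² = 2/35  (sign +1)
sum: t=1:−1/36 = -1/36
3j²(4 2 2; 0 -1 1) = Δ·Π!·Σ² = 8/315  (sign +1)
combine: 4πI² = 225·2/35·8/315 = 16/49
take √, sign +1: I = 0.16119702

0.161197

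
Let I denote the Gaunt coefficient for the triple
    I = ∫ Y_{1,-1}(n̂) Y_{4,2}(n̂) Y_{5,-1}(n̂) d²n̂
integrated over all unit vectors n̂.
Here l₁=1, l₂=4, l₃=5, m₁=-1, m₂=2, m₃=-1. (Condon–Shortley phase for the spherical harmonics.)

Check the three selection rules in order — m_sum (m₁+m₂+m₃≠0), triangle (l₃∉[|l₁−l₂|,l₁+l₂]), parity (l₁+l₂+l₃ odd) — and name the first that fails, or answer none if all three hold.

none

m₁+m₂+m₃ = -1 + 2 − 1 = 0  ✓
triangle: |1−4|=3 ≤ l₃=5 ≤ 1+4=5  ✓
parity: l₁+l₂+l₃ = 10 is even  ✓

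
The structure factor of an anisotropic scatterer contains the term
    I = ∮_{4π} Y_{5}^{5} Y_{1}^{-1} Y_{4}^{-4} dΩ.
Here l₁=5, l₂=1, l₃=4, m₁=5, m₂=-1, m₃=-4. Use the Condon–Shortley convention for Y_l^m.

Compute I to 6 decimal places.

-0.329416

Checks pass: Σm=0; 10 even; l₃=4∈[4,6].
(2·5+1)(2·1+1)(2·4+1) = 297
Δ: 2! 8! 0! / 11! → 1/495
sum: t=1:−1/576 = -1/576
3j²(5 1 4; 0 0 0) = Δ·Π!·Σ² = 5/99  (sign -1)
sum: t=0:+1/80640 = 1/80640
3j²(5 1 4; 5 -1 -4) = Δ·Π!·Σ² = 1/11  (sign +1)
combine: 4πI² = 297·5/99·1/11 = 15/11
take √, sign -1: I = -0.32941575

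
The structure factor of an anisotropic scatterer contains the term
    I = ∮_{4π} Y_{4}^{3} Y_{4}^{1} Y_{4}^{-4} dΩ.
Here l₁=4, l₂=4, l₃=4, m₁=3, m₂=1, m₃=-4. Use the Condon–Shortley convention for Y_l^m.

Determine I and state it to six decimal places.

Checks pass: Σm=0; 12 even; l₃=4∈[0,8].
(2·4+1)(2·4+1)(2·4+1) = 729
Δ: 4! 4! 4! / 13! → 1/450450
sum: t=0:+1/13824 t=1:−1/216 t=2:+1/64 t=3:−1/216 t=4:+1/13824 = 5/768
3j²(4 4 4; 0 0 0) = Δ·Π!·Σ² = 18/1001  (sign +1)
sum: t=1:−1/3456 = -1/3456
3j²(4 4 4; 3 1 -4) = Δ·Π!·Σ² = 35/1287  (sign -1)
combine: 4πI² = 729·18/1001·35/1287 = 7290/20449
take √, sign -1: I = -0.16843130

-0.168431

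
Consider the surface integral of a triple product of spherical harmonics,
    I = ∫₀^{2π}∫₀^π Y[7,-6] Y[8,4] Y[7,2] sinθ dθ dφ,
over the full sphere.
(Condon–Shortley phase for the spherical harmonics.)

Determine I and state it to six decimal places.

-0.012185

m-sum 0 ✓  L=22 even ✓  1≤7≤15 ✓
Π(2lᵢ+1) = 15×17×15 = 3825
triangle coeff Δ(7,8,7) = 1/22086194130
Σ_t [1,7]: t=1:−1/18289152000 t=2:+1/248832000 t=3:−1/24883200 t=4:+1/11943936 t=5:−1/24883200 t=6:+1/248832000 t=7:−1/18289152000 = 11/975421440
(3j)²=1750/289731 [(7 8 7; 0 0 0)], sign=-1
Σ_t [7,8]: t=7:−1/2612736000 t=8:+1/2786918400 = -1/41803776000
(3j)²=3/37145 [(7 8 7; -6 4 2)], sign=+1
⇒ 4πI² = 78750/42204149
I = (-1)√(78750/42204149/(4π)) = -0.01218548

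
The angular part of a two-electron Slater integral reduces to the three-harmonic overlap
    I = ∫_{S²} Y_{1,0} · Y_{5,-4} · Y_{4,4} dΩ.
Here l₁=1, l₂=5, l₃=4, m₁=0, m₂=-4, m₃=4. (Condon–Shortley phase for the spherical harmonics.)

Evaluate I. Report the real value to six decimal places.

Rules hold: Σm=0, L=10 even, 4≤4≤6.
N = 3·11·9 = 297
Δ = 2!·0!·8!/11! = 1/495
Racah Σ t=1..1: t=1:−1/576 = -1/576
⇒ 3j(1 5 4; 0 0 0)² = 5/99, sgn -1
Racah Σ t=1..1: t=1:−1/40320 = -1/40320
⇒ 3j(1 5 4; 0 -4 4)² = 1/55, sgn -1
4πI² = N·(3j₀)²·(3jₘ)² = 3/11
I = +1·√(0.272727/4π) = 0.14731920

0.147319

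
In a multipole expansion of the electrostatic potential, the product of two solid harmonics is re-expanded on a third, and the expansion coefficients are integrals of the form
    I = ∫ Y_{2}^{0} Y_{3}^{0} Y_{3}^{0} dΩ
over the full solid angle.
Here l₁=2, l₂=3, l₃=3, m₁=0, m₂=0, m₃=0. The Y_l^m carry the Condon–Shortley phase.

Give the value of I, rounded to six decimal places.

0.168209

Checks pass: Σm=0; 8 even; l₃=3∈[1,5].
(2·2+1)(2·3+1)(2·3+1) = 245
Δ: 2! 2! 4! / 9! → 1/3780
sum: t=0:+1/24 t=1:−1/4 t=2:+1/24 = -1/6
3j²(2 3 3; 0 0 0) = Δ·Π!·Σ² = 4/105  (sign +1)
(m-triple is (0,0,0) — same symbol as above.)
combine: 4πI² = 245·4/105·4/105 = 16/45
take √, sign +1: I = 0.16820883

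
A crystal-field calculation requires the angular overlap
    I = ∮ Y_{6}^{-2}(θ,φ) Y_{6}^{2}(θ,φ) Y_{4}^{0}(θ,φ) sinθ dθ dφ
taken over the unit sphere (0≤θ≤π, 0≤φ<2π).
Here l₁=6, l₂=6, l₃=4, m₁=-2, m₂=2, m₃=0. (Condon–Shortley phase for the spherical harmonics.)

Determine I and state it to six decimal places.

Rules hold: Σm=0, L=16 even, 0≤4≤12.
N = 13·13·9 = 1521
Δ = 8!·4!·4!/17! = 1/15315300
Racah Σ t=2..6: t=2:+1/829440 t=3:−1/25920 t=4:+1/9216 t=5:−1/25920 t=6:+1/829440 = 7/207360
⇒ 3j(6 6 4; 0 0 0)² = 28/2431, sgn +1
Racah Σ t=4..8: t=4:+1/331776 t=5:−1/25920 t=6:+1/23040 t=7:−1/181440 t=8:+1/23224320 = 11/4644864
⇒ 3j(6 6 4; -2 2 0)² = 11/55692, sgn +1
4πI² = N·(3j₀)²·(3jₘ)² = 1/289
I = +1·√(0.00346021/4π) = 0.01659381

0.016594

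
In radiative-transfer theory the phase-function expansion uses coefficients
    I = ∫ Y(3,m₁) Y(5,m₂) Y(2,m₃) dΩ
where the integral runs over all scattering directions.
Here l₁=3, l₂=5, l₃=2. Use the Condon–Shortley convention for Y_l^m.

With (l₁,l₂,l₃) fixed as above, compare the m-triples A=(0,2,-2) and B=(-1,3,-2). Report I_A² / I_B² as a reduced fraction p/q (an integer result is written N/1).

Shared (l₁,l₂,l₃)=(3,5,2): N and (l;000)² cancel in I_A²/I_B².
A: Δ = 6!·0!·4!/11! = 1/2310; Racah Σ t=3..3: t=3:−1/864 = -1/864; ⇒ 3j(3 5 2; 0 2 -2)² = 1/66, sgn -1
B: Δ = 6!·0!·4!/11! = 1/2310; Racah Σ t=4..4: t=4:+1/1152 = 1/1152; ⇒ 3j(3 5 2; -1 3 -2)² = 1/33, sgn +1
I_A²/I_B² = (1/66)/(1/33) = 1/2

1/2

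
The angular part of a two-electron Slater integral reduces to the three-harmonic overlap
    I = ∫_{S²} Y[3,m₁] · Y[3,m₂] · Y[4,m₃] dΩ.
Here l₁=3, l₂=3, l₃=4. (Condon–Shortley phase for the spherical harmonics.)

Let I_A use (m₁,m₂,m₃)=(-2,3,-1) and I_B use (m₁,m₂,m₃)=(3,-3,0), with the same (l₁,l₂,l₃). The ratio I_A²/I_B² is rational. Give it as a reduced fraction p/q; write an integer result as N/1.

10/3

Same 3,3,4: normalisation and zero-m 3j drop out of the ratio.
A: Δ: 2! 4! 4! / 11! → 1/34650; sum: t=2:+1/288 = 1/288; 3j²(3 3 4; -2 3 -1) = Δ·Π!·Σ² = 5/231  (sign -1)
B: Δ: 2! 4! 4! / 11! → 1/34650; sum: t=0:+1/1152 = 1/1152; 3j²(3 3 4; 3 -3 0) = Δ·Π!·Σ² = 1/154  (sign +1)
I_A²/I_B² = (5/231)/(1/154) = 10/3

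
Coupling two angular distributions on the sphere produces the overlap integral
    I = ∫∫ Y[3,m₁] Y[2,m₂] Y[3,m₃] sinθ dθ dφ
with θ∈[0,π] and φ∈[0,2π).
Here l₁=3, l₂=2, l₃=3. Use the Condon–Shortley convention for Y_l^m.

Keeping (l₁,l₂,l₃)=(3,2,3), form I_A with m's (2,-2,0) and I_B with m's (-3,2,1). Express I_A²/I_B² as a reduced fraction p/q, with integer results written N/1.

Same 3,2,3: normalisation and zero-m 3j drop out of the ratio.
A: Δ: 2! 4! 2! / 9! → 1/3780; sum: t=0:+1/24 = 1/24; 3j²(3 2 3; 2 -2 0) = Δ·Π!·Σ² = 1/21  (sign -1)
B: Δ: 2! 4! 2! / 9! → 1/3780; sum: t=2:+1/96 = 1/96; 3j²(3 2 3; -3 2 1) = Δ·Π!·Σ² = 1/42  (sign +1)
I_A²/I_B² = (1/21)/(1/42) = 2/1

2/1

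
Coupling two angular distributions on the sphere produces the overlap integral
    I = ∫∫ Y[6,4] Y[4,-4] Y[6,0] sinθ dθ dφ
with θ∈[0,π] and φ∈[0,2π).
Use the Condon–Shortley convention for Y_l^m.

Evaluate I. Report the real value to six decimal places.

0.141673

Rules hold: Σm=0, L=16 even, 2≤6≤10.
N = 13·9·13 = 1521
Δ = 4!·8!·4!/17! = 1/15315300
Racah Σ t=0..4: t=0:+1/829440 t=1:−1/25920 t=2:+1/9216 t=3:−1/25920 t=4:+1/829440 = 7/207360
⇒ 3j(6 4 6; 0 0 0)² = 28/2431, sgn +1
Racah Σ t=0..0: t=0:+1/829440 = 1/829440
⇒ 3j(6 4 6; 4 -4 0)² = 35/2431, sgn +1
4πI² = N·(3j₀)²·(3jₘ)² = 8820/34969
I = +1·√(0.252223/4π) = 0.14167322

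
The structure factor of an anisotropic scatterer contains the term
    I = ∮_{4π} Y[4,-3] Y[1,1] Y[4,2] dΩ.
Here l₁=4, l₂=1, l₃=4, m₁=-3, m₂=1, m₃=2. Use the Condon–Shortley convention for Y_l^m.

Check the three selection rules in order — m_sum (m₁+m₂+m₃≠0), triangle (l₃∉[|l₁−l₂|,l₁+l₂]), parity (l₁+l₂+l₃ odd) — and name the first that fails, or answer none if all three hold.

parity

azimuthal sum: -3 + 1 + 2 = 0  ✓
3 ≤ 4 ≤ 5 (triangle on l)  ✓
L = 4 + 1 + 4 = 9 (odd)  ✗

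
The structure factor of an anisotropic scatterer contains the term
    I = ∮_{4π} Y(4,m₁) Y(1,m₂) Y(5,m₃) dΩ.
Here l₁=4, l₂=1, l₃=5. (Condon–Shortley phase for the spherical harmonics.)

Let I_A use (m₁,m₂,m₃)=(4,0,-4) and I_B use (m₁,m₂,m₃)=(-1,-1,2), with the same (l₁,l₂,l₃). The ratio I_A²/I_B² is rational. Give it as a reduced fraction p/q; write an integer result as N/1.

l's match ⇒ only the (l;m) 3-j factors differ between A and B.
A: triangle coeff Δ(4,1,5) = 1/495; Σ_t [0,0]: t=0:+1/40320 = 1/40320; (3j)²=1/55 [(4 1 5; 4 0 -4)], sign=-1
B: triangle coeff Δ(4,1,5) = 1/495; Σ_t [0,0]: t=0:+1/1440 = 1/1440; (3j)²=7/165 [(4 1 5; -1 -1 2)], sign=-1
I_A²/I_B² = (1/55)/(7/165) = 3/7

3/7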